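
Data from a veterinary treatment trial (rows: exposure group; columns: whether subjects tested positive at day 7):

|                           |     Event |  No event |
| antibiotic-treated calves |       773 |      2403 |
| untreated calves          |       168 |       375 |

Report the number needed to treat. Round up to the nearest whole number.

NNT ≈ 16

risk, antibiotic-treated calves = 773/3176 = 0.243388
risk, untreated calves = 168/543 = 0.309392
absolute risk difference = 0.066004
1 / 0.066004 = 15.151 → round up → 16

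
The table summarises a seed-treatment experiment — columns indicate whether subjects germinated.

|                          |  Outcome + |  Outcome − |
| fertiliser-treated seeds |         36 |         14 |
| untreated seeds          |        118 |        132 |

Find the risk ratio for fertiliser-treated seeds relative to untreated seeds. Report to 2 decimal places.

1.53

risk, fertiliser-treated seeds = 36/50 = 0.7200
risk, untreated seeds = 118/250 = 0.4720
RR = 0.7200 / 0.4720 = 1.53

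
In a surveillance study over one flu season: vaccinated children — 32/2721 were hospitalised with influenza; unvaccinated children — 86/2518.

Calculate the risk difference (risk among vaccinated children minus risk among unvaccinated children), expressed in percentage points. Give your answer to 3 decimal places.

-2.239

risk, vaccinated children = 32/2721 = 0.01176
risk, unvaccinated children = 86/2518 = 0.03415
risk difference = 0.01176 − 0.03415 = -0.02239 → -2.239 percentage points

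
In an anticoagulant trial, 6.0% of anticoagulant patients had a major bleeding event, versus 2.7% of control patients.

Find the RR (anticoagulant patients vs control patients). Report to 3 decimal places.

RR = 0.06000 / 0.02700 = 2.222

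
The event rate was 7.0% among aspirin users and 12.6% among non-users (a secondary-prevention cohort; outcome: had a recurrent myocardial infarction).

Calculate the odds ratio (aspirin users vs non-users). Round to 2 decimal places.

OR ≈ 0.52

odds, aspirin users = 0.0700/0.9300 = 0.0753
odds, non-users = 0.1260/0.8740 = 0.1442
OR = 0.0753 / 0.1442 = 0.52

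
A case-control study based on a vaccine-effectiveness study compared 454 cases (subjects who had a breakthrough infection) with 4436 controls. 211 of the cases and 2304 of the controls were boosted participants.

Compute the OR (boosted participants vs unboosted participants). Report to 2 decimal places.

OR = (211 × 2132) / (2304 × 243) = 449852/559872 ≈ 0.80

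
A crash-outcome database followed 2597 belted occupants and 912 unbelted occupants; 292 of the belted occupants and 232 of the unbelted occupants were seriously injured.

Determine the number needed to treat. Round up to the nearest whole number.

risk, belted occupants = 292/2597 = 0.112437
risk, unbelted occupants = 232/912 = 0.254386
absolute risk difference = 0.141949
1 / 0.141949 = 7.045 → round up → 8

8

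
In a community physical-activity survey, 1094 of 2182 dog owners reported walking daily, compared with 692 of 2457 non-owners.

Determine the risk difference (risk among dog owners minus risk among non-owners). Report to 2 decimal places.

RD: 0.22

risk, dog owners = 1094/2182 = 0.5014
risk, non-owners = 692/2457 = 0.2816
risk difference = 0.5014 − 0.2816 = 0.22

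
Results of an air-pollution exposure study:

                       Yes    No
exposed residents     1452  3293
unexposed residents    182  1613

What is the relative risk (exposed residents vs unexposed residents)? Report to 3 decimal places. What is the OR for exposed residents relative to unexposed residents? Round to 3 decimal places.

risk, exposed residents = 1452/4745 = 0.3060
risk, unexposed residents = 182/1795 = 0.1014
RR = 0.3060 / 0.1014 = 3.018
OR = (1452 × 1613) / (3293 × 182) = 2342076/599326 ≈ 3.908

RR = 3.018; OR = 3.908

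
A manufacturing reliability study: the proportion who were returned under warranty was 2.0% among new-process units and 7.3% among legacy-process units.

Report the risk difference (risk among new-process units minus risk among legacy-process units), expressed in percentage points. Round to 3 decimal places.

RD: -5.300

risk difference = 0.02000 − 0.07300 = -0.05300 → -5.300 percentage points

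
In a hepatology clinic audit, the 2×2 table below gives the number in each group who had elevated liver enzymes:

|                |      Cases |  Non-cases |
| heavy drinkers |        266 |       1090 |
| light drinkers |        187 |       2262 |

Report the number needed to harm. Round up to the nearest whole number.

9

risk, heavy drinkers = 266/1356 = 0.196165
risk, light drinkers = 187/2449 = 0.076358
absolute risk difference = 0.119807
1 / 0.119807 = 8.347 → round up → 9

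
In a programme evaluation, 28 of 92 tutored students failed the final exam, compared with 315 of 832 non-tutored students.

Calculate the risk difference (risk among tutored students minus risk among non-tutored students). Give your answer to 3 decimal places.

-0.074

risk, tutored students = 28/92 = 0.3043
risk, non-tutored students = 315/832 = 0.3786
risk difference = 0.3043 − 0.3786 = -0.074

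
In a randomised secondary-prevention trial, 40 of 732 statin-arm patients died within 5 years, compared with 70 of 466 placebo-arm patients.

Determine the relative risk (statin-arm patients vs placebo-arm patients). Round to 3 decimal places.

risk, statin-arm patients = 40/732 = 0.0546
risk, placebo-arm patients = 70/466 = 0.1502
RR = 0.0546 / 0.1502 = 0.364

0.364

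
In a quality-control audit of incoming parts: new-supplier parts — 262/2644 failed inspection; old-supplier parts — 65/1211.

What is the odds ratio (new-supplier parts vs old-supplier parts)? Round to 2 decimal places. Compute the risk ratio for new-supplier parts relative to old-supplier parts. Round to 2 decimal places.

OR = (262 × 1146) / (2382 × 65) = 300252/154830 ≈ 1.94
risk, new-supplier parts = 262/2644 = 0.0991
risk, old-supplier parts = 65/1211 = 0.0537
RR = 0.0991 / 0.0537 = 1.85

OR = 1.94; RR = 1.85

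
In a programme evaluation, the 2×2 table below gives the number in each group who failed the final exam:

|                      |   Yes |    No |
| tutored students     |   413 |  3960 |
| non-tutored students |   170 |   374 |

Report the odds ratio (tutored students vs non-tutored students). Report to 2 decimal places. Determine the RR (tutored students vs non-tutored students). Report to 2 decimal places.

odds, tutored students = 413/3960 = 0.1043
odds, non-tutored students = 170/374 = 0.4545
OR = 0.1043 / 0.4545 = 0.23
risk, tutored students = 413/4373 = 0.0944
risk, non-tutored students = 170/544 = 0.3125
RR = 0.0944 / 0.3125 = 0.30

OR = 0.23; RR = 0.30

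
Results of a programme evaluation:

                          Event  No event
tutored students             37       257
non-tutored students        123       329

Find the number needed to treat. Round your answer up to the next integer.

7

risk, tutored students = 37/294 = 0.125850
risk, non-tutored students = 123/452 = 0.272124
absolute risk difference = 0.146274
1 / 0.146274 = 6.836 → round up → 7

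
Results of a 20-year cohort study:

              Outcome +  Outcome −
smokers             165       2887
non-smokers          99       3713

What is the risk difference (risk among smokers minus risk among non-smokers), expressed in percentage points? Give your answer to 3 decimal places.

risk, smokers = 165/3052 = 0.05406
risk, non-smokers = 99/3812 = 0.02597
risk difference = 0.05406 − 0.02597 = 0.02809 → 2.809 percentage points

2.809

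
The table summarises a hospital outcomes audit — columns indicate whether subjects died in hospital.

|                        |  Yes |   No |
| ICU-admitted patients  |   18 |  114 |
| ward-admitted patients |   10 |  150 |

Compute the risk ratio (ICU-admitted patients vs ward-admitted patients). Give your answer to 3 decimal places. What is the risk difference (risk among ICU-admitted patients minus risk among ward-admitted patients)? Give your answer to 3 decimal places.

RR = 2.182; RD = 0.074

risk, ICU-admitted patients = 18/132 = 0.1364
risk, ward-admitted patients = 10/160 = 0.0625
RR = 0.1364 / 0.0625 = 2.182
risk difference = 0.1364 − 0.0625 = 0.074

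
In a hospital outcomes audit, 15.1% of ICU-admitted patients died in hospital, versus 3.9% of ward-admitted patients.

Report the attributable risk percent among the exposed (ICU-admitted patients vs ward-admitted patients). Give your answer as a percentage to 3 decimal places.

AR% = (0.15100 − 0.03900) / 0.15100 = 0.7417 → 74.172%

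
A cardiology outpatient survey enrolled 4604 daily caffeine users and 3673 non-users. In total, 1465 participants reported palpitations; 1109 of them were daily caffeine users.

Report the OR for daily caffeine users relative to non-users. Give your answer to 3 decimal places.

2.957

daily caffeine users without the outcome: 4604 − 1109 = 3495
non-users with the outcome: 1465 − 1109 = 356
non-users without the outcome: 3673 − 356 = 3317
odds, daily caffeine users = 1109/3495 = 0.3173
odds, non-users = 356/3317 = 0.1073
OR = 0.3173 / 0.1073 = 2.957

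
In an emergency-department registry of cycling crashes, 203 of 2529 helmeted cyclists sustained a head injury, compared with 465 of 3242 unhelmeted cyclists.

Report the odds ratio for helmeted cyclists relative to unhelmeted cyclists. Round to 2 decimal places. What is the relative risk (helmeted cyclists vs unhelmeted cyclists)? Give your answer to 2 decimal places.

OR = 0.52; RR = 0.56

OR = (203 × 2777) / (2326 × 465) = 563731/1081590 ≈ 0.52
risk, helmeted cyclists = 203/2529 = 0.0803
risk, unhelmeted cyclists = 465/3242 = 0.1434
RR = 0.0803 / 0.1434 = 0.56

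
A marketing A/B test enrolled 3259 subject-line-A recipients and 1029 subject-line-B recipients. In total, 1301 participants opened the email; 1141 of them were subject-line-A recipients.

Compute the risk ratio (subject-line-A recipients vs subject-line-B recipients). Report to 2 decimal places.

RR: 2.25

subject-line-A recipients without the outcome: 3259 − 1141 = 2118
subject-line-B recipients with the outcome: 1301 − 1141 = 160
subject-line-B recipients without the outcome: 1029 − 160 = 869
risk, subject-line-A recipients = 1141/3259 = 0.3501
risk, subject-line-B recipients = 160/1029 = 0.1555
RR = 0.3501 / 0.1555 = 2.25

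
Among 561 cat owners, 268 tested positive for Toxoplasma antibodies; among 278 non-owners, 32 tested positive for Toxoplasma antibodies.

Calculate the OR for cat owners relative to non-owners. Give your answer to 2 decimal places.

OR = (268 × 246) / (293 × 32) = 65928/9376 ≈ 7.03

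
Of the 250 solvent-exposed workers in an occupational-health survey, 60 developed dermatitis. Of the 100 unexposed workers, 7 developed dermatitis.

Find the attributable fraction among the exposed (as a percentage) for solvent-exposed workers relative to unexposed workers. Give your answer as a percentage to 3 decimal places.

risk, solvent-exposed workers = 60/250 = 0.2400
risk, unexposed workers = 7/100 = 0.0700
AR% = (0.2400 − 0.0700) / 0.2400 = 0.7083 → 70.833%

70.833%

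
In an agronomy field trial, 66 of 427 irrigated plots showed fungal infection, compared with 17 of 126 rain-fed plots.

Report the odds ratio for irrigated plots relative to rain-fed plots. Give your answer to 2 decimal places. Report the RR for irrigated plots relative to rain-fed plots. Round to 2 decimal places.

OR = (66 × 109) / (361 × 17) = 7194/6137 ≈ 1.17
risk, irrigated plots = 66/427 = 0.1546
risk, rain-fed plots = 17/126 = 0.1349
RR = 0.1546 / 0.1349 = 1.15

OR = 1.17; RR = 1.15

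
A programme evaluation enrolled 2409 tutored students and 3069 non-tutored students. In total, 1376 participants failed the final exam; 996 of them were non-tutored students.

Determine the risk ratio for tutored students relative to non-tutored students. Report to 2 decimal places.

0.49

tutored students with the outcome: 1376 − 996 = 380
tutored students without the outcome: 2409 − 380 = 2029
non-tutored students without the outcome: 3069 − 996 = 2073
risk, tutored students = 380/2409 = 0.1577
risk, non-tutored students = 996/3069 = 0.3245
RR = 0.1577 / 0.3245 = 0.49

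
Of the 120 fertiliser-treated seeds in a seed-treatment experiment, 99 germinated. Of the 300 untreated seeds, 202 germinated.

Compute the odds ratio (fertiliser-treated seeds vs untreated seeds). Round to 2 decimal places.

OR = (99 × 98) / (21 × 202) = 9702/4242 ≈ 2.29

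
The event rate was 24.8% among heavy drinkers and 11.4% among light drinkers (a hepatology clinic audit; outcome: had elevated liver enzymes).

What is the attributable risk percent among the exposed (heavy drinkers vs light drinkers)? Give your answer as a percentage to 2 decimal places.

AR% = (0.2480 − 0.1140) / 0.2480 = 0.5403 → 54.03%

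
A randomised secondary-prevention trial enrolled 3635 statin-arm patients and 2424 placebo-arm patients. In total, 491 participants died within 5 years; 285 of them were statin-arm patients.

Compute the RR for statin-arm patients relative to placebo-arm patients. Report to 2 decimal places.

statin-arm patients without the outcome: 3635 − 285 = 3350
placebo-arm patients with the outcome: 491 − 285 = 206
placebo-arm patients without the outcome: 2424 − 206 = 2218
risk, statin-arm patients = 285/3635 = 0.0784
risk, placebo-arm patients = 206/2424 = 0.0850
RR = 0.0784 / 0.0850 = 0.92

0.92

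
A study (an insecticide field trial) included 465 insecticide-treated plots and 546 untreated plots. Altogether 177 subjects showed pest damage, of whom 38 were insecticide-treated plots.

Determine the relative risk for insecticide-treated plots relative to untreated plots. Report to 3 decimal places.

RR: 0.321

insecticide-treated plots without the outcome: 465 − 38 = 427
untreated plots with the outcome: 177 − 38 = 139
untreated plots without the outcome: 546 − 139 = 407
risk, insecticide-treated plots = 38/465 = 0.0817
risk, untreated plots = 139/546 = 0.2546
RR = 0.0817 / 0.2546 = 0.321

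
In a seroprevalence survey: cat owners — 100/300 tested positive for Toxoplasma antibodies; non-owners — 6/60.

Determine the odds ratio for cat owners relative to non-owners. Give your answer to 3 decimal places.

OR = (100 × 54) / (200 × 6) = 5400/1200 ≈ 4.500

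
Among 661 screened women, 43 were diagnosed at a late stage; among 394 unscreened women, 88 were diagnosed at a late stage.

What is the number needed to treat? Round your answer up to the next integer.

risk, screened women = 43/661 = 0.065053
risk, unscreened women = 88/394 = 0.223350
absolute risk difference = 0.158297
1 / 0.158297 = 6.317 → round up → 7

7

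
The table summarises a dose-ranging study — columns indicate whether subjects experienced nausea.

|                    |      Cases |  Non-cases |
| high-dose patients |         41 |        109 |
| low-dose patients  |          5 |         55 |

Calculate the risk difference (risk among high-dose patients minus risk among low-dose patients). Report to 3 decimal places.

RD ≈ 0.190

risk, high-dose patients = 41/150 = 0.2733
risk, low-dose patients = 5/60 = 0.0833
risk difference = 0.2733 − 0.0833 = 0.190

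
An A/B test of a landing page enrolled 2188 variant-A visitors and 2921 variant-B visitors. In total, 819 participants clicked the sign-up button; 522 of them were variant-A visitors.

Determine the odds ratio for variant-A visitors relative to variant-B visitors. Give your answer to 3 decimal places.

OR ≈ 2.768

variant-A visitors without the outcome: 2188 − 522 = 1666
variant-B visitors with the outcome: 819 − 522 = 297
variant-B visitors without the outcome: 2921 − 297 = 2624
odds, variant-A visitors = 522/1666 = 0.3133
odds, variant-B visitors = 297/2624 = 0.1132
OR = 0.3133 / 0.1132 = 2.768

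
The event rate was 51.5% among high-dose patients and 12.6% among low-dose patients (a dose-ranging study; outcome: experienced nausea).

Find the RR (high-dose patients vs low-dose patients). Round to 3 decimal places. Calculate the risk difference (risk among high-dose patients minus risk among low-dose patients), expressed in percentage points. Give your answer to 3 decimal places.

RR = 4.087; RD = 38.900

RR = 0.5150 / 0.1260 = 4.087
risk difference = 0.5150 − 0.1260 = 0.3890 → 38.900 percentage points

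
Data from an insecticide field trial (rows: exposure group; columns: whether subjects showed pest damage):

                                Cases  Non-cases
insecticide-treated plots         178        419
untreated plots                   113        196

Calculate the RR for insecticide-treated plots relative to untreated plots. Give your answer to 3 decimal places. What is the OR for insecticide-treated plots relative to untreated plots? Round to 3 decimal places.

RR = 0.815; OR = 0.737

risk, insecticide-treated plots = 178/597 = 0.2982
risk, untreated plots = 113/309 = 0.3657
RR = 0.2982 / 0.3657 = 0.815
odds, insecticide-treated plots = 178/419 = 0.4248
odds, untreated plots = 113/196 = 0.5765
OR = 0.4248 / 0.5765 = 0.737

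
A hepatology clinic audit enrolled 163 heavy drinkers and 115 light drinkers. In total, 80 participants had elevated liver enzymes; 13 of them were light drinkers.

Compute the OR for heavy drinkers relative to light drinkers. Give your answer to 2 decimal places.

OR ≈ 5.48

heavy drinkers with the outcome: 80 − 13 = 67
heavy drinkers without the outcome: 163 − 67 = 96
light drinkers without the outcome: 115 − 13 = 102
OR = (67 × 102) / (96 × 13) = 6834/1248 ≈ 5.48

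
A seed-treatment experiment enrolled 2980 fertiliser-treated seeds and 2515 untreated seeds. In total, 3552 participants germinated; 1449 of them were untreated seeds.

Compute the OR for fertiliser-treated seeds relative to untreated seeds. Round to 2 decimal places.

fertiliser-treated seeds with the outcome: 3552 − 1449 = 2103
fertiliser-treated seeds without the outcome: 2980 − 2103 = 877
untreated seeds without the outcome: 2515 − 1449 = 1066
odds, fertiliser-treated seeds = 2103/877 = 2.3979
odds, untreated seeds = 1449/1066 = 1.3593
OR = 2.3979 / 1.3593 = 1.76

OR ≈ 1.76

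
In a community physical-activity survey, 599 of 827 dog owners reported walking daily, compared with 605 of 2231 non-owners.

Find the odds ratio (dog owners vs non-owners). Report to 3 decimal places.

OR = (599 × 1626) / (228 × 605) = 973974/137940 ≈ 7.061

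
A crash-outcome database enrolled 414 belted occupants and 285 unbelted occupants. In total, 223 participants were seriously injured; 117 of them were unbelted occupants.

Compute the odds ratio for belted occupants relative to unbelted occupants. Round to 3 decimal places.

belted occupants with the outcome: 223 − 117 = 106
belted occupants without the outcome: 414 − 106 = 308
unbelted occupants without the outcome: 285 − 117 = 168
odds, belted occupants = 106/308 = 0.3442
odds, unbelted occupants = 117/168 = 0.6964
OR = 0.3442 / 0.6964 = 0.494

OR = 0.494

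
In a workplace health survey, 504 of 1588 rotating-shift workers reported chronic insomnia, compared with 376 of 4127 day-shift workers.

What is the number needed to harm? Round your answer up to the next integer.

NNH = 5

risk, rotating-shift workers = 504/1588 = 0.317380
risk, day-shift workers = 376/4127 = 0.091107
absolute risk difference = 0.226273
1 / 0.226273 = 4.419 → round up → 5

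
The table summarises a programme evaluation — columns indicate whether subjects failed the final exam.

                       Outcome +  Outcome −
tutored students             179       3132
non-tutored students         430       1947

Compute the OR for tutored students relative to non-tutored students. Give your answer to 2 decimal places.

OR = (179 × 1947) / (3132 × 430) = 348513/1346760 ≈ 0.26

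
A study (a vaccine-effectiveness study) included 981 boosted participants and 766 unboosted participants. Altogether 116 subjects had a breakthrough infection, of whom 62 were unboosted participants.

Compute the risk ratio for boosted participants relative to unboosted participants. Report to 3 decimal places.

RR = 0.680

boosted participants with the outcome: 116 − 62 = 54
boosted participants without the outcome: 981 − 54 = 927
unboosted participants without the outcome: 766 − 62 = 704
risk, boosted participants = 54/981 = 0.0550
risk, unboosted participants = 62/766 = 0.0809
RR = 0.0550 / 0.0809 = 0.680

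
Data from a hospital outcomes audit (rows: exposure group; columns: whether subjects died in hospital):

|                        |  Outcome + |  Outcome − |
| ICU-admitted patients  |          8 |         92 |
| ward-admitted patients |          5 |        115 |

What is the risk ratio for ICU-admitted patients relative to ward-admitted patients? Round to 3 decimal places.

risk, ICU-admitted patients = 8/100 = 0.08000
risk, ward-admitted patients = 5/120 = 0.04167
RR = 0.08000 / 0.04167 = 1.920

RR = 1.920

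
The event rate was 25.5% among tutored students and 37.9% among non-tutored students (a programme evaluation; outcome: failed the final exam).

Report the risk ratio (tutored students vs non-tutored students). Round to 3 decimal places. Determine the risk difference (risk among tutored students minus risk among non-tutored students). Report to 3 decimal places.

RR = 0.2550 / 0.3790 = 0.673
risk difference = 0.2550 − 0.3790 = -0.124

RR = 0.673; RD = -0.124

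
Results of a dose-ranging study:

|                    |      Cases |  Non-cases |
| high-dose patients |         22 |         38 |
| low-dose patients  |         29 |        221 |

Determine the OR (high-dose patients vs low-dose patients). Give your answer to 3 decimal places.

OR = (22 × 221) / (38 × 29) = 4862/1102 ≈ 4.412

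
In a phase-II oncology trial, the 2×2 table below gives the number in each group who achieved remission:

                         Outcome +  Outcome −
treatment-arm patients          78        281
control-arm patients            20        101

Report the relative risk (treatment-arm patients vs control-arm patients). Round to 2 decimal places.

risk, treatment-arm patients = 78/359 = 0.2173
risk, control-arm patients = 20/121 = 0.1653
RR = 0.2173 / 0.1653 = 1.31

1.31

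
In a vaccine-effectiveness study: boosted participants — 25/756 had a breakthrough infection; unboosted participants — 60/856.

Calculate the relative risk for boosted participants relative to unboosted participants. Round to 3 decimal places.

0.472

risk, boosted participants = 25/756 = 0.03307
risk, unboosted participants = 60/856 = 0.07009
RR = 0.03307 / 0.07009 = 0.472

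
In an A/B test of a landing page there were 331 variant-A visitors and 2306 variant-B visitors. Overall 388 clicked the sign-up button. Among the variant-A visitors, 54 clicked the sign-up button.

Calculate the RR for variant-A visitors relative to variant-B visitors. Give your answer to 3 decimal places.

RR ≈ 1.126

variant-A visitors without the outcome: 331 − 54 = 277
variant-B visitors with the outcome: 388 − 54 = 334
variant-B visitors without the outcome: 2306 − 334 = 1972
risk, variant-A visitors = 54/331 = 0.1631
risk, variant-B visitors = 334/2306 = 0.1448
RR = 0.1631 / 0.1448 = 1.126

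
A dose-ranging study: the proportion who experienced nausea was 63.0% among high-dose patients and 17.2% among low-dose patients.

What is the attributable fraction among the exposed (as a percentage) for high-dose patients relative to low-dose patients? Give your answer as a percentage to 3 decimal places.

AR% = (0.6300 − 0.1720) / 0.6300 = 0.7270 → 72.698%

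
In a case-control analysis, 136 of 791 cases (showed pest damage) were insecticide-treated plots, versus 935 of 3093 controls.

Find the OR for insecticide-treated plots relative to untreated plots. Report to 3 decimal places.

OR = (136 × 2158) / (935 × 655) = 293488/612425 ≈ 0.479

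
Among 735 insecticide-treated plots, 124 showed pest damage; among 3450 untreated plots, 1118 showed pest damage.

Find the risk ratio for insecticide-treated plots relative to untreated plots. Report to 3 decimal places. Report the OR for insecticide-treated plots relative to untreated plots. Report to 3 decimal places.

risk, insecticide-treated plots = 124/735 = 0.1687
risk, untreated plots = 1118/3450 = 0.3241
RR = 0.1687 / 0.3241 = 0.521
OR = (124 × 2332) / (611 × 1118) = 289168/683098 ≈ 0.423

RR = 0.521; OR = 0.423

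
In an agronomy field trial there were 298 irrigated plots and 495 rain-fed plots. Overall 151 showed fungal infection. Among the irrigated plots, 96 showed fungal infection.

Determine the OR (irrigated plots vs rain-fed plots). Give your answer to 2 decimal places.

irrigated plots without the outcome: 298 − 96 = 202
rain-fed plots with the outcome: 151 − 96 = 55
rain-fed plots without the outcome: 495 − 55 = 440
OR = (96 × 440) / (202 × 55) = 42240/11110 ≈ 3.80

3.80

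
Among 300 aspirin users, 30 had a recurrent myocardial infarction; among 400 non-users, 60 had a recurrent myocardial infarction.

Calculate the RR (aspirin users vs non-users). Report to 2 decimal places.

risk, aspirin users = 30/300 = 0.1000
risk, non-users = 60/400 = 0.1500
RR = 0.1000 / 0.1500 = 0.67

RR: 0.67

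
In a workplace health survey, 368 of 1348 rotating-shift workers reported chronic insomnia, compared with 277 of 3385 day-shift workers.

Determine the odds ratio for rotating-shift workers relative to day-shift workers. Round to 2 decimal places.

OR = (368 × 3108) / (980 × 277) = 1143744/271460 ≈ 4.21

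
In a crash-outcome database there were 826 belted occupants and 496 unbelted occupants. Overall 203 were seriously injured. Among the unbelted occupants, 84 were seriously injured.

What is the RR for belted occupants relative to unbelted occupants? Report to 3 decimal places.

0.851

belted occupants with the outcome: 203 − 84 = 119
belted occupants without the outcome: 826 − 119 = 707
unbelted occupants without the outcome: 496 − 84 = 412
risk, belted occupants = 119/826 = 0.1441
risk, unbelted occupants = 84/496 = 0.1694
RR = 0.1441 / 0.1694 = 0.851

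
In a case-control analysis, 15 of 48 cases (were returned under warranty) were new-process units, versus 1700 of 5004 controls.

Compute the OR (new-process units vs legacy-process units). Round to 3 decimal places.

OR: 0.883

odds, new-process units = 15/1700 = 0.00882
odds, legacy-process units = 33/3304 = 0.00999
OR = 0.00882 / 0.00999 = 0.883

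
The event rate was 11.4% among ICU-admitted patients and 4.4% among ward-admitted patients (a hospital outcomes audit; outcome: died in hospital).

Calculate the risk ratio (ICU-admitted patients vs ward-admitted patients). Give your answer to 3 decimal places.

RR = 0.11400 / 0.04400 = 2.591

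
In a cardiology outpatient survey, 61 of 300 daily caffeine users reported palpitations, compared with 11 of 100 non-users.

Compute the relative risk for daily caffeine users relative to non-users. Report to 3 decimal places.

risk, daily caffeine users = 61/300 = 0.2033
risk, non-users = 11/100 = 0.1100
RR = 0.2033 / 0.1100 = 1.848

1.848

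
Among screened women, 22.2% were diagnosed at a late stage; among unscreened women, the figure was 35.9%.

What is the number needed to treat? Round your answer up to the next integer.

absolute risk difference = 0.137000
1 / 0.137000 = 7.299 → round up → 8

NNT ≈ 8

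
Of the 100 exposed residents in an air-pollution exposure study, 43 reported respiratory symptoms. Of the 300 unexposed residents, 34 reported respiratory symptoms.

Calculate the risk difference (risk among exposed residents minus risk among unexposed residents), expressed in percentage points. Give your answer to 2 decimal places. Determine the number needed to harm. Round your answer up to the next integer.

RD = 31.67; NNH = 4

risk, exposed residents = 43/100 = 0.4300
risk, unexposed residents = 34/300 = 0.1133
risk difference = 0.4300 − 0.1133 = 0.3167 → 31.67 percentage points
absolute risk difference = 0.316667
1 / 0.316667 = 3.158 → round up → 4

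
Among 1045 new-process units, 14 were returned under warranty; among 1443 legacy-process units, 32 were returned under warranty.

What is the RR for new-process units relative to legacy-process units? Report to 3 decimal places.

RR: 0.604

risk, new-process units = 14/1045 = 0.01340
risk, legacy-process units = 32/1443 = 0.02218
RR = 0.01340 / 0.02218 = 0.604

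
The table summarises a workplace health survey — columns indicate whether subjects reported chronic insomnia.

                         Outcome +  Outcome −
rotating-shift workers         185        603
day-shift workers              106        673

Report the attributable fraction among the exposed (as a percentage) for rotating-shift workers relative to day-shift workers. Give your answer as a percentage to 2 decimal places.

AR% = 42.04%

risk, rotating-shift workers = 185/788 = 0.2348
risk, day-shift workers = 106/779 = 0.1361
AR% = (0.2348 − 0.1361) / 0.2348 = 0.4204 → 42.04%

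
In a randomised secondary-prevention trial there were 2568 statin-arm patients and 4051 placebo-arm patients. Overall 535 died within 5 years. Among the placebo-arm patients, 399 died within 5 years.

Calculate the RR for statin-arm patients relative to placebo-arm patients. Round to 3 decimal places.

0.538

statin-arm patients with the outcome: 535 − 399 = 136
statin-arm patients without the outcome: 2568 − 136 = 2432
placebo-arm patients without the outcome: 4051 − 399 = 3652
risk, statin-arm patients = 136/2568 = 0.0530
risk, placebo-arm patients = 399/4051 = 0.0985
RR = 0.0530 / 0.0985 = 0.538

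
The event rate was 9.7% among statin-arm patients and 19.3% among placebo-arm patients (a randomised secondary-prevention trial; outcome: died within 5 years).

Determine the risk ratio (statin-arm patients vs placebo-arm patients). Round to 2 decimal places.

RR = 0.0970 / 0.1930 = 0.50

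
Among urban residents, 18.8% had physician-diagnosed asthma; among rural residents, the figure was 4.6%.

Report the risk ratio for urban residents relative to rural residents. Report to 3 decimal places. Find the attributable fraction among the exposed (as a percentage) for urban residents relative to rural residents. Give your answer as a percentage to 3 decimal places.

RR = 0.18800 / 0.04600 = 4.087
AR% = (0.18800 − 0.04600) / 0.18800 = 0.7553 → 75.532%

RR = 4.087; AR% = 75.532%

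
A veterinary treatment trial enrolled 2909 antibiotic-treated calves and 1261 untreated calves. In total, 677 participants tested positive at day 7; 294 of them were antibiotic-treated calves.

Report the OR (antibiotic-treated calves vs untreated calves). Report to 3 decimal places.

antibiotic-treated calves without the outcome: 2909 − 294 = 2615
untreated calves with the outcome: 677 − 294 = 383
untreated calves without the outcome: 1261 − 383 = 878
odds, antibiotic-treated calves = 294/2615 = 0.1124
odds, untreated calves = 383/878 = 0.4362
OR = 0.1124 / 0.4362 = 0.258

OR = 0.258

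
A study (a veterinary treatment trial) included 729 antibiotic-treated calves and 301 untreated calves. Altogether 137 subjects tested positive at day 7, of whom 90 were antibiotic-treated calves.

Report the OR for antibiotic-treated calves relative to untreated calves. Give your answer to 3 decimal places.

0.761

antibiotic-treated calves without the outcome: 729 − 90 = 639
untreated calves with the outcome: 137 − 90 = 47
untreated calves without the outcome: 301 − 47 = 254
odds, antibiotic-treated calves = 90/639 = 0.1408
odds, untreated calves = 47/254 = 0.1850
OR = 0.1408 / 0.1850 = 0.761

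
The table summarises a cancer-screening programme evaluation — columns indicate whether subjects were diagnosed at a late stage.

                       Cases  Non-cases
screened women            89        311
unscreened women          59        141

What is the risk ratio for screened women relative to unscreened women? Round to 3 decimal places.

risk, screened women = 89/400 = 0.2225
risk, unscreened women = 59/200 = 0.2950
RR = 0.2225 / 0.2950 = 0.754

0.754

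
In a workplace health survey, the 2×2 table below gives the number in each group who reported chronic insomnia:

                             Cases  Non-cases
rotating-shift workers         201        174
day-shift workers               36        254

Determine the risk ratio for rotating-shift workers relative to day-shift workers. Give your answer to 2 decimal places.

risk, rotating-shift workers = 201/375 = 0.5360
risk, day-shift workers = 36/290 = 0.1241
RR = 0.5360 / 0.1241 = 4.32

4.32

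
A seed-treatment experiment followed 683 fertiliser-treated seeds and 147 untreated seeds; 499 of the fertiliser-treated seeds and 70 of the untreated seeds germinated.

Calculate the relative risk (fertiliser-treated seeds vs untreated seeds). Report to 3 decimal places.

risk, fertiliser-treated seeds = 499/683 = 0.7306
risk, untreated seeds = 70/147 = 0.4762
RR = 0.7306 / 0.4762 = 1.534

RR ≈ 1.534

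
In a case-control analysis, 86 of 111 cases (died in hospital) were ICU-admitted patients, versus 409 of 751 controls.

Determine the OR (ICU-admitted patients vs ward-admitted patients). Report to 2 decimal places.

OR = (86 × 342) / (409 × 25) = 29412/10225 ≈ 2.88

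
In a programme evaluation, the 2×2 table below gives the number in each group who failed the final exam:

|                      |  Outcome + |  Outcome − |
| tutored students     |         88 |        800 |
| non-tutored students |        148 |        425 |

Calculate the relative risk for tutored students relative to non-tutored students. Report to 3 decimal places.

RR: 0.384

risk, tutored students = 88/888 = 0.0991
risk, non-tutored students = 148/573 = 0.2583
RR = 0.0991 / 0.2583 = 0.384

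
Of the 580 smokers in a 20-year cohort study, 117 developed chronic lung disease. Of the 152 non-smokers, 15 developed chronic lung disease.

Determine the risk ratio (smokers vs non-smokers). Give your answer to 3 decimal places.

risk, smokers = 117/580 = 0.2017
risk, non-smokers = 15/152 = 0.0987
RR = 0.2017 / 0.0987 = 2.044

RR ≈ 2.044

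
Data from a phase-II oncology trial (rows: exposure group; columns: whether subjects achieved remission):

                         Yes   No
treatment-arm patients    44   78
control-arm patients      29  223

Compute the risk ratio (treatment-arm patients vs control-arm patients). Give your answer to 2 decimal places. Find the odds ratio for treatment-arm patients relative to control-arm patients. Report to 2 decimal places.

RR = 3.13; OR = 4.34

risk, treatment-arm patients = 44/122 = 0.3607
risk, control-arm patients = 29/252 = 0.1151
RR = 0.3607 / 0.1151 = 3.13
odds, treatment-arm patients = 44/78 = 0.5641
odds, control-arm patients = 29/223 = 0.1300
OR = 0.5641 / 0.1300 = 4.34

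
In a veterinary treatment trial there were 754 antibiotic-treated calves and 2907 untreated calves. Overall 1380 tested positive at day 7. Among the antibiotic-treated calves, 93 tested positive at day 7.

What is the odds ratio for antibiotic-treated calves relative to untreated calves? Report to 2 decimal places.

0.18

antibiotic-treated calves without the outcome: 754 − 93 = 661
untreated calves with the outcome: 1380 − 93 = 1287
untreated calves without the outcome: 2907 − 1287 = 1620
OR = (93 × 1620) / (661 × 1287) = 150660/850707 ≈ 0.18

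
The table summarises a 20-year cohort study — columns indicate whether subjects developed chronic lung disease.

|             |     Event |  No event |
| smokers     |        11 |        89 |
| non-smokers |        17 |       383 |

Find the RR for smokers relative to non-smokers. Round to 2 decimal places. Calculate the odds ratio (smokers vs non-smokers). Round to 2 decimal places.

RR = 2.59; OR = 2.78

risk, smokers = 11/100 = 0.11000
risk, non-smokers = 17/400 = 0.04250
RR = 0.11000 / 0.04250 = 2.59
OR = (11 × 383) / (89 × 17) = 4213/1513 ≈ 2.78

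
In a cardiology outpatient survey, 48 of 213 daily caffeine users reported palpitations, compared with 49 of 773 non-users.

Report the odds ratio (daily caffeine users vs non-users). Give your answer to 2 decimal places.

OR = (48 × 724) / (165 × 49) = 34752/8085 ≈ 4.30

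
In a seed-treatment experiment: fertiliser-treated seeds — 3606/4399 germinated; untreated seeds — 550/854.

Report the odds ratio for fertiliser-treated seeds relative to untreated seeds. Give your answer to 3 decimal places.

OR = (3606 × 304) / (793 × 550) = 1096224/436150 ≈ 2.513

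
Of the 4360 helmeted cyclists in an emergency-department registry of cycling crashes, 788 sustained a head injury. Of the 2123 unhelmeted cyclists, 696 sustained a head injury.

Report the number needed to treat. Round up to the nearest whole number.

risk, helmeted cyclists = 788/4360 = 0.180734
risk, unhelmeted cyclists = 696/2123 = 0.327838
absolute risk difference = 0.147104
1 / 0.147104 = 6.798 → round up → 7

7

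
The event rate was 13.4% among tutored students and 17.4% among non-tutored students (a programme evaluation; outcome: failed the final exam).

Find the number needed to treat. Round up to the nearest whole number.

NNT = 25

absolute risk difference = 0.040000
1 / 0.040000 = 25.000 → round up → 25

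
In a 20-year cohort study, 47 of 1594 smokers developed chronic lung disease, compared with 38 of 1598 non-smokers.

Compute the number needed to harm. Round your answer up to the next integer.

risk, smokers = 47/1594 = 0.029486
risk, non-smokers = 38/1598 = 0.023780
absolute risk difference = 0.005706
1 / 0.005706 = 175.254 → round up → 176

176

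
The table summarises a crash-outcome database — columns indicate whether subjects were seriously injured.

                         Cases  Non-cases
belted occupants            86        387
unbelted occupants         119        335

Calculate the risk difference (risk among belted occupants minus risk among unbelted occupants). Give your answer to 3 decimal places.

-0.080

risk, belted occupants = 86/473 = 0.1818
risk, unbelted occupants = 119/454 = 0.2621
risk difference = 0.1818 − 0.2621 = -0.080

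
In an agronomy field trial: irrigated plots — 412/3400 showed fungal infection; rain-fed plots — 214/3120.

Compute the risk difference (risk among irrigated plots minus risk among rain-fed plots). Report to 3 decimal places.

RD ≈ 0.053

risk, irrigated plots = 412/3400 = 0.1212
risk, rain-fed plots = 214/3120 = 0.0686
risk difference = 0.1212 − 0.0686 = 0.053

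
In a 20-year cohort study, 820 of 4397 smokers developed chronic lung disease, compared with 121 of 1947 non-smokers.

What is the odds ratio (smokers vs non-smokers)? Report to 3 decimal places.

OR = (820 × 1826) / (3577 × 121) = 1497320/432817 ≈ 3.459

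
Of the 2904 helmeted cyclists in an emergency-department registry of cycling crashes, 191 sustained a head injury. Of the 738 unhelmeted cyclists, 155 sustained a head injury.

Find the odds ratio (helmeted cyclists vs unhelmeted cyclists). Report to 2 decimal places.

odds, helmeted cyclists = 191/2713 = 0.0704
odds, unhelmeted cyclists = 155/583 = 0.2659
OR = 0.0704 / 0.2659 = 0.26

0.26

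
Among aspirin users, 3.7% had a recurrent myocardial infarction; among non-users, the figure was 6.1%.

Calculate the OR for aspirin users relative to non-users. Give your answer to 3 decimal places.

OR = 0.591

odds, aspirin users = 0.03700/0.96300 = 0.03842
odds, non-users = 0.06100/0.93900 = 0.06496
OR = 0.03842 / 0.06496 = 0.591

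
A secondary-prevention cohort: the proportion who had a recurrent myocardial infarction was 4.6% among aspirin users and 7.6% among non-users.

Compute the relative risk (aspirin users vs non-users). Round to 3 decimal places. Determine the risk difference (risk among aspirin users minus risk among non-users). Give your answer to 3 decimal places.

RR = 0.605; RD = -0.030

RR = 0.04600 / 0.07600 = 0.605
risk difference = 0.04600 − 0.07600 = -0.030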